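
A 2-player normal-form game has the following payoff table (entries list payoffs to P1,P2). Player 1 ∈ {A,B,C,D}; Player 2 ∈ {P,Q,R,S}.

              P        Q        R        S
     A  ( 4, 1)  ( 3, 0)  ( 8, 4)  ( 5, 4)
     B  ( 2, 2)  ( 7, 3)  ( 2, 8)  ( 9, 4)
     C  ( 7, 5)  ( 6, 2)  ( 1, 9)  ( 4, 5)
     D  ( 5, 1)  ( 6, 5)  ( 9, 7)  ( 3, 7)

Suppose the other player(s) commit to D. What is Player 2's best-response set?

u_2(P vs D) = 1
u_2(Q vs D) = 5
u_2(R vs D) = 7
u_2(S vs D) = 7
max payoff 7 at {R,S}

argmax u_2 = {R,S}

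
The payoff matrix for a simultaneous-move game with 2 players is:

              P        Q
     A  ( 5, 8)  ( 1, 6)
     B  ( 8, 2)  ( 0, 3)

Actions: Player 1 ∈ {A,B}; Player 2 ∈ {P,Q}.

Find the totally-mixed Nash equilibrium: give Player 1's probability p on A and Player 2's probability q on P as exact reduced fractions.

p=1/3, q=1/4

P1 indiff ⇒ q·5+(1-q)·1 = q·8+(1-q)·0 ⇒ q(-3) = (1-q)(-1) ⇒ q = 1/4
P2 indiff ⇒ p·8+(1-p)·2 = p·6+(1-p)·3 ⇒ p(2) = (1-p)(1) ⇒ p = 1/3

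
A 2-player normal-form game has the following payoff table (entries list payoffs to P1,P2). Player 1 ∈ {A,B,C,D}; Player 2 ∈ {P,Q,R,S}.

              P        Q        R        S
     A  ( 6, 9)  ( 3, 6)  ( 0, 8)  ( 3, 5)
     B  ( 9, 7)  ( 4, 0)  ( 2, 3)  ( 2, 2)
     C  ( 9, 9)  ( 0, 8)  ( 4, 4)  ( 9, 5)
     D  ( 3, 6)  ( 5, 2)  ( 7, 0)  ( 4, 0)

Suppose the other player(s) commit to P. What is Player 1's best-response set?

u_1(A vs P) = 6
u_1(B vs P) = 9
u_1(C vs P) = 9
u_1(D vs P) = 3
max payoff 9 at {B,C}

P1 best: {B,C}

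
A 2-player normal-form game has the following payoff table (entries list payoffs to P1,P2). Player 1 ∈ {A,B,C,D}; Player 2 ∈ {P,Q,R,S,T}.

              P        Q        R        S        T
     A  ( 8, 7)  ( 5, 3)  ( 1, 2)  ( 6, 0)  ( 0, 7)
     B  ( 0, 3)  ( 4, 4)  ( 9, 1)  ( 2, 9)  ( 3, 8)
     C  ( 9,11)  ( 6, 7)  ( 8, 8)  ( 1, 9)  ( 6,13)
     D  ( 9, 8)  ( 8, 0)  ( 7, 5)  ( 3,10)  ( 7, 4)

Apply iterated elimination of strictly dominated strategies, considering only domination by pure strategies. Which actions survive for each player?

P2 drop Q (T beats it: A:7>3 B:8>4 C:13>7 D:4>0)
P2 drop R (P beats it: A:7>2 B:3>1 C:11>8 D:8>5)
P1 drop B (D beats it: P:9>0 S:3>2 T:7>3)
P1→{A,C,D} P2→{P,S,T}

Remaining: P1:{A,C,D} P2:{P,S,T}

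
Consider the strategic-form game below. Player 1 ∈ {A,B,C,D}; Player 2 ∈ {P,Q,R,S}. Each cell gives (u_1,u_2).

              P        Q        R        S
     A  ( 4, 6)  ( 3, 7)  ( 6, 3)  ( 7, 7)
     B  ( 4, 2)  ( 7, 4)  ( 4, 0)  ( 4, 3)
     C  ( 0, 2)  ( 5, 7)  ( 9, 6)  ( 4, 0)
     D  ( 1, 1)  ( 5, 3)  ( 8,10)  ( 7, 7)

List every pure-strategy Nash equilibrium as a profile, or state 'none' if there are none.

(A,P): not NE [P2→S gives 7>6]
(A,Q): not NE [P1→B gives 7>3]
(A,R): not NE [P1→C gives 9>6; P2→S gives 7>3]
(A,S): NE
(B,P): not NE [P2→Q gives 4>2]
(B,Q): NE
(B,R): not NE [P1→C gives 9>4; P2→Q gives 4>0]
(B,S): not NE [P1→D gives 7>4; P2→Q gives 4>3]
(C,P): not NE [P1→B gives 4>0; P2→Q gives 7>2]
(C,Q): not NE [P1→B gives 7>5]
(C,R): not NE [P2→Q gives 7>6]
(C,S): not NE [P1→D gives 7>4; P2→Q gives 7>0]
(D,P): not NE [P1→B gives 4>1; P2→R gives 10>1]
(D,Q): not NE [P1→B gives 7>5; P2→R gives 10>3]
(D,R): not NE [P1→C gives 9>8]
(D,S): not NE [P2→R gives 10>7]

PSNE = {(A,S), (B,Q)}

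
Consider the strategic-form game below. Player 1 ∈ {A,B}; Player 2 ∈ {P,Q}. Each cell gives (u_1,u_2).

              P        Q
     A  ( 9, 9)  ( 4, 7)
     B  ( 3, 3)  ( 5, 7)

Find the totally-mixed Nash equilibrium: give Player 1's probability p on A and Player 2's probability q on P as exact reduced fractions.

P1 mixes 2/3 on A; P2 mixes 1/7 on P

P1 indiff ⇒ q·9+(1-q)·4 = q·3+(1-q)·5 ⇒ q(6) = (1-q)(1) ⇒ q = 1/7
P2 indiff ⇒ p·9+(1-p)·3 = p·7+(1-p)·7 ⇒ p(2) = (1-p)(4) ⇒ p = 2/3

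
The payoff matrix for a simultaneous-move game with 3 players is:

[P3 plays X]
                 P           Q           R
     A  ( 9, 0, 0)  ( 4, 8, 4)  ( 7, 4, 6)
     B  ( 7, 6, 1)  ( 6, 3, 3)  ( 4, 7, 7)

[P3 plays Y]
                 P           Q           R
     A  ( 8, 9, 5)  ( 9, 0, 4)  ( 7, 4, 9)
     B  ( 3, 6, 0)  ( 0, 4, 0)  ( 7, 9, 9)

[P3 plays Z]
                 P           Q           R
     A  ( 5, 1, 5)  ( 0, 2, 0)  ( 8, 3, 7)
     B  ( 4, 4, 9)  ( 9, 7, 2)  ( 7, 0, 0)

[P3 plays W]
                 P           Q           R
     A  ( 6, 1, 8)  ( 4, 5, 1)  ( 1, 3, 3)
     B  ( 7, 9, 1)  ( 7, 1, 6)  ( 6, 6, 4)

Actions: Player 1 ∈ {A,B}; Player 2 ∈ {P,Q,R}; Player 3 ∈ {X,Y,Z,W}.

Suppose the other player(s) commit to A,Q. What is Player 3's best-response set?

u_3(X vs A,Q) = 4
u_3(Y vs A,Q) = 4
u_3(Z vs A,Q) = 0
u_3(W vs A,Q) = 1
max payoff 4 at {X,Y}

argmax u_3 = {X,Y}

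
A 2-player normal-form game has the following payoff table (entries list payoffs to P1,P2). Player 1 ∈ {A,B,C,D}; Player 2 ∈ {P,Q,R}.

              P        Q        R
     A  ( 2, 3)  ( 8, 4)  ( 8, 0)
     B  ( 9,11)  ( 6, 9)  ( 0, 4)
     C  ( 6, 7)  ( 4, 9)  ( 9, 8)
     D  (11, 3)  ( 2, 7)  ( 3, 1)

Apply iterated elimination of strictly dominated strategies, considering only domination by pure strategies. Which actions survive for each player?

P2 drop R (Q beats it: A:4>0 B:9>4 C:9>8 D:7>1)
P1 drop C (B beats it: P:9>6 Q:6>4)
P1→{A,B,D} P2→{P,Q}

Survivors P1:{A,B,D} P2:{P,Q}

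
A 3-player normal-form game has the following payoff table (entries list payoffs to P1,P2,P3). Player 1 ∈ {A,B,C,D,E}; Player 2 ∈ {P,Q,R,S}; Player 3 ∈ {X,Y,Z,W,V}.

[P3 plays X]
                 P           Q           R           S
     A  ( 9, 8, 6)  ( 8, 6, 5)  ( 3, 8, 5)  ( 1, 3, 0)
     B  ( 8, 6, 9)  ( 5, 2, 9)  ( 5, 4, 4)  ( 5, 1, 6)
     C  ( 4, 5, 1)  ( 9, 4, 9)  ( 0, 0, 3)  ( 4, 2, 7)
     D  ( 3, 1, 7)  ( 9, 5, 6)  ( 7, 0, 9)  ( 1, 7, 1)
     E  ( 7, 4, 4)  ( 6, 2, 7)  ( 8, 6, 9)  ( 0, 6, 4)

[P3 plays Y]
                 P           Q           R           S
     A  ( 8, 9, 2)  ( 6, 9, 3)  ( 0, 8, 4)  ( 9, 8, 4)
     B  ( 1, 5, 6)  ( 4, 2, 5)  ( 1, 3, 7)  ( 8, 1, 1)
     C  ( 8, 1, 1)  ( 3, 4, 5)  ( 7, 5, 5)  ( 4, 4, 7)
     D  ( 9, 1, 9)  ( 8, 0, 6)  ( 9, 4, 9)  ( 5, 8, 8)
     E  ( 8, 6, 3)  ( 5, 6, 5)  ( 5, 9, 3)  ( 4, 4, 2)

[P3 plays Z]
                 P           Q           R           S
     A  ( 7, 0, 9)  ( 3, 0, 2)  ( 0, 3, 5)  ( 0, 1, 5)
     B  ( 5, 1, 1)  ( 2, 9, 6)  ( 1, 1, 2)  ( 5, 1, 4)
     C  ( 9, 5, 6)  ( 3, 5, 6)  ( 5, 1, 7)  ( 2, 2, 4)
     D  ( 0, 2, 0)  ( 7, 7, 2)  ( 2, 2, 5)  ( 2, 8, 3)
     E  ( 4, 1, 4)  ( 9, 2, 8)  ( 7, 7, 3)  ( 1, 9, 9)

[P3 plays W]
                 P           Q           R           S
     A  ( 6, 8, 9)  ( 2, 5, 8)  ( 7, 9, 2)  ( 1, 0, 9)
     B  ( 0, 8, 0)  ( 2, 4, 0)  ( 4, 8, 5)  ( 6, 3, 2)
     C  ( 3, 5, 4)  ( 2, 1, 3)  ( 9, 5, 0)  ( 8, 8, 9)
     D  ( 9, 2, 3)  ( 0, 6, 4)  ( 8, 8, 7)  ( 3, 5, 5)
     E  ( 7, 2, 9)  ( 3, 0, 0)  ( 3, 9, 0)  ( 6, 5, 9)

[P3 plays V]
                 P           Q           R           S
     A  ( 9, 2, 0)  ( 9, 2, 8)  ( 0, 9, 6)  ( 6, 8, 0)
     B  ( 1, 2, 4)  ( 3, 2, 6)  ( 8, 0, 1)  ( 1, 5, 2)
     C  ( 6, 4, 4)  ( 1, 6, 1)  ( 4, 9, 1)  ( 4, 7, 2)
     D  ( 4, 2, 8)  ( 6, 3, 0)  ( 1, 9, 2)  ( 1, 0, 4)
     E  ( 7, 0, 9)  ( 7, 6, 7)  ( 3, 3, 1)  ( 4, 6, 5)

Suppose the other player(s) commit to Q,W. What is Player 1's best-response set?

argmax u_1 = {E}

u_1(A vs Q,W) = 2
u_1(B vs Q,W) = 2
u_1(C vs Q,W) = 2
u_1(D vs Q,W) = 0
u_1(E vs Q,W) = 3
max payoff 3 at {E}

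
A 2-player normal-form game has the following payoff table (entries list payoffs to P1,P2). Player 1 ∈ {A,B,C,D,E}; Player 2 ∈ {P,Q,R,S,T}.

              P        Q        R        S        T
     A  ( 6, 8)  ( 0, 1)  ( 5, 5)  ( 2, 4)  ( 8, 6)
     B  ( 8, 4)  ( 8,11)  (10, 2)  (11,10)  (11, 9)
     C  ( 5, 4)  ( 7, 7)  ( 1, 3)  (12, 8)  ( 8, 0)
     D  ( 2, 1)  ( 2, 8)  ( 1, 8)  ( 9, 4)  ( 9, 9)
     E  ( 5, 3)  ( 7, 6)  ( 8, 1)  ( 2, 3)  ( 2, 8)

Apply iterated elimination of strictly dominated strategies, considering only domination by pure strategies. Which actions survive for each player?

IESDS → P1:{B,C} P2:{Q,S}

P1 drop A (B beats it: P:8>6 Q:8>0 R:10>5 S:11>2 T:11>8)
P1 drop D (B beats it: P:8>2 Q:8>2 R:10>1 S:11>9 T:11>9)
P1 drop E (B beats it: P:8>5 Q:8>7 R:10>8 S:11>2 T:11>2)
P2 drop P (Q beats it: B:11>4 C:7>4)
P2 drop R (Q beats it: B:11>2 C:7>3)
P2 drop T (Q beats it: B:11>9 C:7>0)
P1→{B,C} P2→{Q,S}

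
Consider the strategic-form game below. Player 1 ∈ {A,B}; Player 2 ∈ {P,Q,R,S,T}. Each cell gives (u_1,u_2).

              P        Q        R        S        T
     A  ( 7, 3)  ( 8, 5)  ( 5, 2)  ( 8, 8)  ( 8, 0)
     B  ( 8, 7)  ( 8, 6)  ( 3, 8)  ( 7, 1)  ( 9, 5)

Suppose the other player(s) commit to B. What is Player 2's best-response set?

u_2(P vs B) = 7
u_2(Q vs B) = 6
u_2(R vs B) = 8
u_2(S vs B) = 1
u_2(T vs B) = 5
max payoff 8 at {R}

P2 best: {R}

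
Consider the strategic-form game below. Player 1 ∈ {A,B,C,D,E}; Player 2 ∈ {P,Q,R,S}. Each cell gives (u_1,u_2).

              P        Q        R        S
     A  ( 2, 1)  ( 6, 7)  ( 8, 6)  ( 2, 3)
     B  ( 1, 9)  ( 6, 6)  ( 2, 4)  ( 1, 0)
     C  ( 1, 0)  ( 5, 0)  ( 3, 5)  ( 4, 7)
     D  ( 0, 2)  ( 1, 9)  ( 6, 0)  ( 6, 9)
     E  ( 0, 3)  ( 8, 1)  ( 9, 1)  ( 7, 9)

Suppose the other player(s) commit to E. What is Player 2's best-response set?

BR_2 = {S}

u_2(P vs E) = 3
u_2(Q vs E) = 1
u_2(R vs E) = 1
u_2(S vs E) = 9
max payoff 9 at {S}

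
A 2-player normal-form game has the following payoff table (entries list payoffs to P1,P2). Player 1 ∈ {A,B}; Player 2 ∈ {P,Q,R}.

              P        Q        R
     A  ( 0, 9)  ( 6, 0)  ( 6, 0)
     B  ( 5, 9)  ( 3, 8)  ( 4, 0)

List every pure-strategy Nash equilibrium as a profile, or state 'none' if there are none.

(A,P): not NE [P1→B gives 5>0]
(A,Q): not NE [P2→P gives 9>0]
(A,R): not NE [P2→P gives 9>0]
(B,P): NE
(B,Q): not NE [P1→A gives 6>3; P2→P gives 9>8]
(B,R): not NE [P1→A gives 6>4; P2→P gives 9>0]

NE set: (B,P)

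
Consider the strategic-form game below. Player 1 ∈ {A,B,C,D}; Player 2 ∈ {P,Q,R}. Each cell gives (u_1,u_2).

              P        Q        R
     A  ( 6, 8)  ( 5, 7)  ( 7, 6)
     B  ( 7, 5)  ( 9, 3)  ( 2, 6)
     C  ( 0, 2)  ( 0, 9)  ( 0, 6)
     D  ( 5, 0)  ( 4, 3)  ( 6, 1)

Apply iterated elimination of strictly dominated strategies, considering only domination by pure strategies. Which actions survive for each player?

Remaining: P1:{A,B} P2:{P,R}

P1 drop C (A beats it: P:6>0 Q:5>0 R:7>0)
P1 drop D (A beats it: P:6>5 Q:5>4 R:7>6)
P2 drop Q (P beats it: A:8>7 B:5>3)
P1→{A,B} P2→{P,R}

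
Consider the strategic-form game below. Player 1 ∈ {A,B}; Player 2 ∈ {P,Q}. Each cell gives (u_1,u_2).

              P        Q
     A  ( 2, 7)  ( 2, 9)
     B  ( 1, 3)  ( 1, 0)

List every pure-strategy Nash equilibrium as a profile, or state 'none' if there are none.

(A,P): not NE [P2→Q gives 9>7]
(A,Q): NE
(B,P): not NE [P1→A gives 2>1]
(B,Q): not NE [P1→A gives 2>1; P2→P gives 3>0]

Nash profiles: (A,Q)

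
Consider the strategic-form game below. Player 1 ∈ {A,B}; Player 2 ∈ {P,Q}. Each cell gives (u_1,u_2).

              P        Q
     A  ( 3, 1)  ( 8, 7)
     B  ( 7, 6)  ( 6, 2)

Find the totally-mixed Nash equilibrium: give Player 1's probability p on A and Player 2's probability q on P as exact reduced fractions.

P1 indiff ⇒ q·3+(1-q)·8 = q·7+(1-q)·6 ⇒ q(-4) = (1-q)(-2) ⇒ q = 1/3
P2 indiff ⇒ p·1+(1-p)·6 = p·7+(1-p)·2 ⇒ p(-6) = (1-p)(-4) ⇒ p = 2/5

(p,q) = (2/5, 1/3)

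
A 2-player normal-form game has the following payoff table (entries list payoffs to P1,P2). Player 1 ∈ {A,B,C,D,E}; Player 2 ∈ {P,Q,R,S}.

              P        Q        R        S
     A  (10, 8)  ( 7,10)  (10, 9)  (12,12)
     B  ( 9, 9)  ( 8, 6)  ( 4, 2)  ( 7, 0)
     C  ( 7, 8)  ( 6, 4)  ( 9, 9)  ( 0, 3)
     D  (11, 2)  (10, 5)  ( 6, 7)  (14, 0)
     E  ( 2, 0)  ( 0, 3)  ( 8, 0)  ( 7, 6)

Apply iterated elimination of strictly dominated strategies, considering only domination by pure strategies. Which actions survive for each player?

Survivors P1:{A,D} P2:{Q,R,S}

P1 drop B (D beats it: P:11>9 Q:10>8 R:6>4 S:14>7)
P1 drop C (A beats it: P:10>7 Q:7>6 R:10>9 S:12>0)
P1 drop E (A beats it: P:10>2 Q:7>0 R:10>8 S:12>7)
P2 drop P (Q beats it: A:10>8 D:5>2)
P1→{A,D} P2→{Q,R,S}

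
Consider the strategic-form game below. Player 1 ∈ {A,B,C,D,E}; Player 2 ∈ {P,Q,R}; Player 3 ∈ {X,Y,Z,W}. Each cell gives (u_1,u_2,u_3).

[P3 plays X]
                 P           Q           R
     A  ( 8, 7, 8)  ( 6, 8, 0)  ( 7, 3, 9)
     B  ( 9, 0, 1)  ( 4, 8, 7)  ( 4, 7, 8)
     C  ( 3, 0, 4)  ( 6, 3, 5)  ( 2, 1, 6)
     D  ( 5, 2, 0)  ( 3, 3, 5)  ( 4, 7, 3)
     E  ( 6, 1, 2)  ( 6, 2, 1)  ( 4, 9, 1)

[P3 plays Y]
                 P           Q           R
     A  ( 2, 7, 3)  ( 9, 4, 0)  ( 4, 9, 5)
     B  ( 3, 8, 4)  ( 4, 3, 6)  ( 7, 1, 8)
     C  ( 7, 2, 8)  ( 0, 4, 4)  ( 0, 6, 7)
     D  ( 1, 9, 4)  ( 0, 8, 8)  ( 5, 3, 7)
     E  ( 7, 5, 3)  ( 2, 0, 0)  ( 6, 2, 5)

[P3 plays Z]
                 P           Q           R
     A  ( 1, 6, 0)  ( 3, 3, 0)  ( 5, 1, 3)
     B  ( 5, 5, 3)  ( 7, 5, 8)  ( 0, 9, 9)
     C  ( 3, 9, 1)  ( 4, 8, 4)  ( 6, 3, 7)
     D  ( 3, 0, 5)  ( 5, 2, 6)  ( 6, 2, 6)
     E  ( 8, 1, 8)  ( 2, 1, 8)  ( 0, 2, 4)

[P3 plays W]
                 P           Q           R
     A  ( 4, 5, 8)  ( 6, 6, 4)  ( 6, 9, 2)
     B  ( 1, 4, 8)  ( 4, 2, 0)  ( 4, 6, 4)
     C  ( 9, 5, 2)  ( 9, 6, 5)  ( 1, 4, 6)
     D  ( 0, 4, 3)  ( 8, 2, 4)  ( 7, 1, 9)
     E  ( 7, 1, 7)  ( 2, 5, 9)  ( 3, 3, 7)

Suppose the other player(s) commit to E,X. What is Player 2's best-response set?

u_2(P vs E,X) = 1
u_2(Q vs E,X) = 2
u_2(R vs E,X) = 9
max payoff 9 at {R}

P2 best: {R}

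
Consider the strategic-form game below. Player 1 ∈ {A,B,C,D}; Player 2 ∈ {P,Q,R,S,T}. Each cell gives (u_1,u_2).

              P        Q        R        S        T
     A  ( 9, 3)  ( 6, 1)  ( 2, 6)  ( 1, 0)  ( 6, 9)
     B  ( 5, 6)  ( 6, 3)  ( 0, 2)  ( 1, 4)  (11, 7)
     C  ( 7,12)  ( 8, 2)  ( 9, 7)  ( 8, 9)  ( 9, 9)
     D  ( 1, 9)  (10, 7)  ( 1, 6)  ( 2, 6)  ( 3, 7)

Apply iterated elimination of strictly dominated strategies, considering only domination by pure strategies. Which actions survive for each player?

P2 drop Q (P beats it: A:3>1 B:6>3 C:12>2 D:9>7)
P1 drop D (C beats it: P:7>1 R:9>1 S:8>2 T:9>3)
P2 drop R (T beats it: A:9>6 B:7>2 C:9>7)
P2 drop S (P beats it: A:3>0 B:6>4 C:12>9)
P1→{A,B,C} P2→{P,T}

IESDS → P1:{A,B,C} P2:{P,T}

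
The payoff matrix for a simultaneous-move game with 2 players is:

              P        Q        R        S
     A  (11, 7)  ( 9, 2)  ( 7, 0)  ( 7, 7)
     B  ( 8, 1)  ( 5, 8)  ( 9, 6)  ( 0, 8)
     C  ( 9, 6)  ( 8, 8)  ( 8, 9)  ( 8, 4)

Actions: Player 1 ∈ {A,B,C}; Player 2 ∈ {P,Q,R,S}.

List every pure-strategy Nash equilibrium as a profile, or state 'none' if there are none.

PSNE = {(A,P)}

(A,P): NE
(A,Q): not NE [P2→S gives 7>2]
(A,R): not NE [P1→B gives 9>7; P2→S gives 7>0]
(A,S): not NE [P1→C gives 8>7]
(B,P): not NE [P1→A gives 11>8; P2→S gives 8>1]
(B,Q): not NE [P1→A gives 9>5]
(B,R): not NE [P2→S gives 8>6]
(B,S): not NE [P1→C gives 8>0]
(C,P): not NE [P1→A gives 11>9; P2→R gives 9>6]
(C,Q): not NE [P1→A gives 9>8; P2→R gives 9>8]
(C,R): not NE [P1→B gives 9>8]
(C,S): not NE [P2→R gives 9>4]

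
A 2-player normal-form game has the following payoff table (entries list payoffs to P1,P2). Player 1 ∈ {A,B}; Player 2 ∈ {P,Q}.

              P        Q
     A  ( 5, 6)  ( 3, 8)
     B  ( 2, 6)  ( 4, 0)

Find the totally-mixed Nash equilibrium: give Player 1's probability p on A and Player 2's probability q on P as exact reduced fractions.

P1 indiff ⇒ q·5+(1-q)·3 = q·2+(1-q)·4 ⇒ q(3) = (1-q)(1) ⇒ q = 1/4
P2 indiff ⇒ p·6+(1-p)·6 = p·8+(1-p)·0 ⇒ p(-2) = (1-p)(-6) ⇒ p = 3/4

(p,q) = (3/4, 1/4)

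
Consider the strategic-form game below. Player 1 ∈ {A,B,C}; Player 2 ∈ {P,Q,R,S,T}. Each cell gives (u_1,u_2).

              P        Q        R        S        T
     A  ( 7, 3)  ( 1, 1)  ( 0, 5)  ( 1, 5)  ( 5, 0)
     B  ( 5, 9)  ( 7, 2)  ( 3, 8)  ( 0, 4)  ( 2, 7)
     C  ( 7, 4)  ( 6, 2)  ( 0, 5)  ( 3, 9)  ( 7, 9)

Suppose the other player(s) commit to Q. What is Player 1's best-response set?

u_1(A vs Q) = 1
u_1(B vs Q) = 7
u_1(C vs Q) = 6
max payoff 7 at {B}

argmax u_1 = {B}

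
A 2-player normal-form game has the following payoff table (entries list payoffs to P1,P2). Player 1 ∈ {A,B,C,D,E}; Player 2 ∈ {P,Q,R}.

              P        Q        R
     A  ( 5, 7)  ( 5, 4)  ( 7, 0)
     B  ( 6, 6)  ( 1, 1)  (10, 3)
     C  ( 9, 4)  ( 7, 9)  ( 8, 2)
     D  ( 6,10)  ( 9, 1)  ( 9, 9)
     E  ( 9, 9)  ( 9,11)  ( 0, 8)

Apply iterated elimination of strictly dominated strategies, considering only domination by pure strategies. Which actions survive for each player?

P1 drop A (C beats it: P:9>5 Q:7>5 R:8>7)
P2 drop R (P beats it: B:6>3 C:4>2 D:10>9 E:9>8)
P1 drop B (C beats it: P:9>6 Q:7>1)
P1→{C,D,E} P2→{P,Q}

IESDS → P1:{C,D,E} P2:{P,Q}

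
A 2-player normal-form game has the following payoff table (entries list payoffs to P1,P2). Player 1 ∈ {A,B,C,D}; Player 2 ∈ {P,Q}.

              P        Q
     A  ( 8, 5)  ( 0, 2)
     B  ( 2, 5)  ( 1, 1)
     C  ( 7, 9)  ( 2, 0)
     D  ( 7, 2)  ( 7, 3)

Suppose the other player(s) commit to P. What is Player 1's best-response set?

argmax u_1 = {A}

u_1(A vs P) = 8
u_1(B vs P) = 2
u_1(C vs P) = 7
u_1(D vs P) = 7
max payoff 8 at {A}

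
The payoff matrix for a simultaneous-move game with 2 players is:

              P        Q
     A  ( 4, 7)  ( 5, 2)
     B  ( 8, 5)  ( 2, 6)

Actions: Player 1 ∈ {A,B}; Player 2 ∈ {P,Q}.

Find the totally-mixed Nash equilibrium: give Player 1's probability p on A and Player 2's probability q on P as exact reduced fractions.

P1 mixes 1/6 on A; P2 mixes 3/7 on P

P1 indiff ⇒ q·4+(1-q)·5 = q·8+(1-q)·2 ⇒ q(-4) = (1-q)(-3) ⇒ q = 3/7
P2 indiff ⇒ p·7+(1-p)·5 = p·2+(1-p)·6 ⇒ p(5) = (1-p)(1) ⇒ p = 1/6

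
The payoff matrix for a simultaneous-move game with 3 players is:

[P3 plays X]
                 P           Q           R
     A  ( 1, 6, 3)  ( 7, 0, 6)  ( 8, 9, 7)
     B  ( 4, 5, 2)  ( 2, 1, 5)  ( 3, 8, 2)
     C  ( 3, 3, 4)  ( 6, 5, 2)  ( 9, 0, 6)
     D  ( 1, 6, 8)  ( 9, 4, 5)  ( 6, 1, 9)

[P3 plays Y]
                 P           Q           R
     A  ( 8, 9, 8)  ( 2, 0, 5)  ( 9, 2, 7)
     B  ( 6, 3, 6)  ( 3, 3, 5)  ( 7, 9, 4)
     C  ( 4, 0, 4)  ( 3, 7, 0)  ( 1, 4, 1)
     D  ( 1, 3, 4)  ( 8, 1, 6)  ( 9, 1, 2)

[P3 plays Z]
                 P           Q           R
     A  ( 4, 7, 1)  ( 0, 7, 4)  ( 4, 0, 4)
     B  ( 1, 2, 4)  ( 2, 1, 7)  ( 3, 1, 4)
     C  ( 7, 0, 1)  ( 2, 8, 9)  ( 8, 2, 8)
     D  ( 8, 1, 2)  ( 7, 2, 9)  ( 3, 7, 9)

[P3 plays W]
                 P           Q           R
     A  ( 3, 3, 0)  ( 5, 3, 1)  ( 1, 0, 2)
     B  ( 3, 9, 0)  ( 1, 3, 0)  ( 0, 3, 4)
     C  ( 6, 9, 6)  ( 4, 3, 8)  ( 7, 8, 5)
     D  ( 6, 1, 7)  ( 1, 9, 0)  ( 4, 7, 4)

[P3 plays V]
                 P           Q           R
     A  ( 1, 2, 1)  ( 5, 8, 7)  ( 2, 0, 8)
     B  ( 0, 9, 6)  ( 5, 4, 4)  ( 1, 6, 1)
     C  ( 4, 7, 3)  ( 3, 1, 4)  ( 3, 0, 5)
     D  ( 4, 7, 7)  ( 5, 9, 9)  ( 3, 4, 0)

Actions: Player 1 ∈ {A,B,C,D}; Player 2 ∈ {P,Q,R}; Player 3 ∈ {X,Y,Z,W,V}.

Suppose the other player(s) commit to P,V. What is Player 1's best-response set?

u_1(A vs P,V) = 1
u_1(B vs P,V) = 0
u_1(C vs P,V) = 4
u_1(D vs P,V) = 4
max payoff 4 at {C,D}

BR_1 = {C,D}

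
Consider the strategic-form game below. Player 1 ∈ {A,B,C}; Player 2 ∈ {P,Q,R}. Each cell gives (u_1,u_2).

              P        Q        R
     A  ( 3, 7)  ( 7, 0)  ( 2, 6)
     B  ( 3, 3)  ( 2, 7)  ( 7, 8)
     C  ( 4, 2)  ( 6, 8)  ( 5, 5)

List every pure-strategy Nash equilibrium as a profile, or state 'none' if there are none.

(A,P): not NE [P1→C gives 4>3]
(A,Q): not NE [P2→P gives 7>0]
(A,R): not NE [P1→B gives 7>2; P2→P gives 7>6]
(B,P): not NE [P1→C gives 4>3; P2→R gives 8>3]
(B,Q): not NE [P1→A gives 7>2; P2→R gives 8>7]
(B,R): NE
(C,P): not NE [P2→Q gives 8>2]
(C,Q): not NE [P1→A gives 7>6]
(C,R): not NE [P1→B gives 7>5; P2→Q gives 8>5]

PSNE = {(B,R)}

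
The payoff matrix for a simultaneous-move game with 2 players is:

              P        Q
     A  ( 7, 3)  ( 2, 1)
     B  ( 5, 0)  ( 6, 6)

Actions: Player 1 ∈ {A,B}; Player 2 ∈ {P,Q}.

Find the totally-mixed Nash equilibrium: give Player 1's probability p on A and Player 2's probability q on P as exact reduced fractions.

P1 mixes 3/4 on A; P2 mixes 2/3 on P

P1 indiff ⇒ q·7+(1-q)·2 = q·5+(1-q)·6 ⇒ q(2) = (1-q)(4) ⇒ q = 2/3
P2 indiff ⇒ p·3+(1-p)·0 = p·1+(1-p)·6 ⇒ p(2) = (1-p)(6) ⇒ p = 3/4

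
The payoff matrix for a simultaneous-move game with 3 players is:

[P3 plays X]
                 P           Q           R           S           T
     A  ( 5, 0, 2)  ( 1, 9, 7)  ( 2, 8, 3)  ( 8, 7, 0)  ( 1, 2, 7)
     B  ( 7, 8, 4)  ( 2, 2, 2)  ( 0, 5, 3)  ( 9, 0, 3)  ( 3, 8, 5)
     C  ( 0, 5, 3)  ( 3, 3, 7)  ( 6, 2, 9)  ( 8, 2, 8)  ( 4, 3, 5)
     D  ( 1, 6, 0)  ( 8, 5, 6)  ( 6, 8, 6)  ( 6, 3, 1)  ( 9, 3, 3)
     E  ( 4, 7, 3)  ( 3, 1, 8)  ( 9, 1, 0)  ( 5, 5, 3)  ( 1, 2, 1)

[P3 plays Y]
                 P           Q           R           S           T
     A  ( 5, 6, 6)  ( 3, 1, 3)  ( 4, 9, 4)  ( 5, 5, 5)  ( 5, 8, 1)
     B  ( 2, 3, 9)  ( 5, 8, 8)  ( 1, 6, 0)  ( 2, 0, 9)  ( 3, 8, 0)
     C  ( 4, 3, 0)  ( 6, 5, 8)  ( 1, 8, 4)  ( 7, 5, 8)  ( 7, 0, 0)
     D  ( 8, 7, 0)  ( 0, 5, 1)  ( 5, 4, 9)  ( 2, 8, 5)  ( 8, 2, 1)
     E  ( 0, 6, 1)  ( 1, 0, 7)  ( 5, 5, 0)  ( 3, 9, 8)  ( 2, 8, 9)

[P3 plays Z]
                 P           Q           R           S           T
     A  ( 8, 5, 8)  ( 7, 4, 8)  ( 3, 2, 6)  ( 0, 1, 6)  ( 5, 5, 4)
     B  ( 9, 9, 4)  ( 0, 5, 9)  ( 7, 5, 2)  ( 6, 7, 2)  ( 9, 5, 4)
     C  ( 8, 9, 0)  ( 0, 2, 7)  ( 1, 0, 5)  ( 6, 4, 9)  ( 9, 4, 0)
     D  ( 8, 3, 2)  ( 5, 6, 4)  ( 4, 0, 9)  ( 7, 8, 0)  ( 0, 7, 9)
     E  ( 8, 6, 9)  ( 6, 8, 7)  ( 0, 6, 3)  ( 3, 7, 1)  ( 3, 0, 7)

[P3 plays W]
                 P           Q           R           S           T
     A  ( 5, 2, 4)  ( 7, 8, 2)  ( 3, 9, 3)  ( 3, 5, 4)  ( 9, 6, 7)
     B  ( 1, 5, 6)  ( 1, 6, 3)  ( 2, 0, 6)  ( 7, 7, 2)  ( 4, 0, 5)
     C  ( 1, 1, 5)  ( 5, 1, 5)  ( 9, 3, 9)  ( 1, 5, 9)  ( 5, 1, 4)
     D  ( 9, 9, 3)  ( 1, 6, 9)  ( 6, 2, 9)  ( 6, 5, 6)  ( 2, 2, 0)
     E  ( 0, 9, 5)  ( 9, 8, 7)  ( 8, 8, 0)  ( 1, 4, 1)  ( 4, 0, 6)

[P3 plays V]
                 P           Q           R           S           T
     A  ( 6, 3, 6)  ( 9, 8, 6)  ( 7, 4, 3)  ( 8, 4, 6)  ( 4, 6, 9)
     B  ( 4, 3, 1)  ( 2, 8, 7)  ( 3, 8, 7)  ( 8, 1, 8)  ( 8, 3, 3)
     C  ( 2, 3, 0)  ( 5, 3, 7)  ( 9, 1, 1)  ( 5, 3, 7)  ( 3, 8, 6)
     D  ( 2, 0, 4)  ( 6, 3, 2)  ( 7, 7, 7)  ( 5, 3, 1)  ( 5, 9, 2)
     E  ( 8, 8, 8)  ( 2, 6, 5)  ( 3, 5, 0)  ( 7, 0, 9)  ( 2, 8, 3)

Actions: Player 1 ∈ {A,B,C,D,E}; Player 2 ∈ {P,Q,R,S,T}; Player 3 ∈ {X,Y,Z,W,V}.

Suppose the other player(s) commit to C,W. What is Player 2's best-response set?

argmax u_2 = {S}

u_2(P vs C,W) = 1
u_2(Q vs C,W) = 1
u_2(R vs C,W) = 3
u_2(S vs C,W) = 5
u_2(T vs C,W) = 1
max payoff 5 at {S}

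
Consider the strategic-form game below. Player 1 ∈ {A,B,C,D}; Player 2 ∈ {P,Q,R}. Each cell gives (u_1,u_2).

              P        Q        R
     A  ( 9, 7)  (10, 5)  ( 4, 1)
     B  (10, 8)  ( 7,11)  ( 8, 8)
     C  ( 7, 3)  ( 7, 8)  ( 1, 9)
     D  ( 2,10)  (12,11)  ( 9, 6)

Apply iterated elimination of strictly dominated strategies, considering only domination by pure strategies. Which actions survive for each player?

IESDS → P1:{A,B,D} P2:{P,Q}

P1 drop C (A beats it: P:9>7 Q:10>7 R:4>1)
P2 drop R (Q beats it: A:5>1 B:11>8 D:11>6)
P1→{A,B,D} P2→{P,Q}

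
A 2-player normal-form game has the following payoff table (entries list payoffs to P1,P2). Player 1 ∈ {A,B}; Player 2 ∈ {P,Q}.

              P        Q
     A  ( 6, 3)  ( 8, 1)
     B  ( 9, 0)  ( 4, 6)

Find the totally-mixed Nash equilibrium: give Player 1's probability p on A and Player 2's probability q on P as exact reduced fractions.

P1 mixes 3/4 on A; P2 mixes 4/7 on P

P1 indiff ⇒ q·6+(1-q)·8 = q·9+(1-q)·4 ⇒ q(-3) = (1-q)(-4) ⇒ q = 4/7
P2 indiff ⇒ p·3+(1-p)·0 = p·1+(1-p)·6 ⇒ p(2) = (1-p)(6) ⇒ p = 3/4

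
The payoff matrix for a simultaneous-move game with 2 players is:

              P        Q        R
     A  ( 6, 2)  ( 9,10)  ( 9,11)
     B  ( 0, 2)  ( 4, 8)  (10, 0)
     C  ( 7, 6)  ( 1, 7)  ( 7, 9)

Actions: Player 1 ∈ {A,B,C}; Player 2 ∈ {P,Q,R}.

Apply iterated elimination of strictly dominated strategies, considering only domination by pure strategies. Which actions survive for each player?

P2 drop P (Q beats it: A:10>2 B:8>2 C:7>6)
P1 drop C (A beats it: Q:9>1 R:9>7)
P1→{A,B} P2→{Q,R}

Survivors P1:{A,B} P2:{Q,R}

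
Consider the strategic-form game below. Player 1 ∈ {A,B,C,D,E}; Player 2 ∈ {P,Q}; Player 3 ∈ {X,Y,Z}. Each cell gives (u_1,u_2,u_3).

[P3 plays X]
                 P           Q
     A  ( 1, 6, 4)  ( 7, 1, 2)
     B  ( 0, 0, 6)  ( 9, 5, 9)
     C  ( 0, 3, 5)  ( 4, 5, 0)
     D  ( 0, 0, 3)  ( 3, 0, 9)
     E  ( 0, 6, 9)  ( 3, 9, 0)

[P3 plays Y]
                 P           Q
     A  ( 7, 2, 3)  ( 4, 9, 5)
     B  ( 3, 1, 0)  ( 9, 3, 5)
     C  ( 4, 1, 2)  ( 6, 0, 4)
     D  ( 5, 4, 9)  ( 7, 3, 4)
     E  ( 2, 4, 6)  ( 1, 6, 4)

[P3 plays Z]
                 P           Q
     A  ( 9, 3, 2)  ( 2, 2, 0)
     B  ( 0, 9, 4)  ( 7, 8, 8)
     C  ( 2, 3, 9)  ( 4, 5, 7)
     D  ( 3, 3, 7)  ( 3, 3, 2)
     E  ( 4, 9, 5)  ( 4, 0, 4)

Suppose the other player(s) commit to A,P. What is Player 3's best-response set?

u_3(X vs A,P) = 4
u_3(Y vs A,P) = 3
u_3(Z vs A,P) = 2
max payoff 4 at {X}

P3 best: {X}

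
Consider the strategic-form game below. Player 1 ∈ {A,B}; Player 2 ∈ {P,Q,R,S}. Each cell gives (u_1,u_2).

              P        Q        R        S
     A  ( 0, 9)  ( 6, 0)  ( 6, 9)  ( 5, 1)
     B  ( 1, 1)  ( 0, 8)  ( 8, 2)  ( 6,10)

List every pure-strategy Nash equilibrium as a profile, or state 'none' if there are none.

Nash profiles: (B,S)

(A,P): not NE [P1→B gives 1>0]
(A,Q): not NE [P2→R gives 9>0]
(A,R): not NE [P1→B gives 8>6]
(A,S): not NE [P1→B gives 6>5; P2→R gives 9>1]
(B,P): not NE [P2→S gives 10>1]
(B,Q): not NE [P1→A gives 6>0; P2→S gives 10>8]
(B,R): not NE [P2→S gives 10>2]
(B,S): NE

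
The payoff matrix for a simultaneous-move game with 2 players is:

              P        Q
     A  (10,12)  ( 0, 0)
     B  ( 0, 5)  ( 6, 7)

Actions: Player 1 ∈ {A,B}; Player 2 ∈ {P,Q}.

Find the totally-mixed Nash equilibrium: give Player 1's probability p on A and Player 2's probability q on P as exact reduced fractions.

P1 indiff ⇒ q·10+(1-q)·0 = q·0+(1-q)·6 ⇒ q(10) = (1-q)(6) ⇒ q = 3/8
P2 indiff ⇒ p·12+(1-p)·5 = p·0+(1-p)·7 ⇒ p(12) = (1-p)(2) ⇒ p = 1/7

(p,q) = (1/7, 3/8)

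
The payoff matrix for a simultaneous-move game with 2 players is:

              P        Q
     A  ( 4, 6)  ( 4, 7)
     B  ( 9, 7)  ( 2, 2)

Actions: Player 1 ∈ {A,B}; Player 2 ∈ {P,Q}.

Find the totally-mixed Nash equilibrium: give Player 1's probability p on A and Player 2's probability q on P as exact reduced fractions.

p=5/6, q=2/7

P1 indiff ⇒ q·4+(1-q)·4 = q·9+(1-q)·2 ⇒ q(-5) = (1-q)(-2) ⇒ q = 2/7
P2 indiff ⇒ p·6+(1-p)·7 = p·7+(1-p)·2 ⇒ p(-1) = (1-p)(-5) ⇒ p = 5/6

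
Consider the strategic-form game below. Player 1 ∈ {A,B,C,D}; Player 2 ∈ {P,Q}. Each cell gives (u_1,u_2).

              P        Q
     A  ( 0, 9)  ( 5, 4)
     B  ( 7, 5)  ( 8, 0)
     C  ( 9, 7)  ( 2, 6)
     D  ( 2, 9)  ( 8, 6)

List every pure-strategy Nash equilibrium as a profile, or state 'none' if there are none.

(A,P): not NE [P1→C gives 9>0]
(A,Q): not NE [P1→D gives 8>5; P2→P gives 9>4]
(B,P): not NE [P1→C gives 9>7]
(B,Q): not NE [P2→P gives 5>0]
(C,P): NE
(C,Q): not NE [P1→D gives 8>2; P2→P gives 7>6]
(D,P): not NE [P1→C gives 9>2]
(D,Q): not NE [P2→P gives 9>6]

NE set: (C,P)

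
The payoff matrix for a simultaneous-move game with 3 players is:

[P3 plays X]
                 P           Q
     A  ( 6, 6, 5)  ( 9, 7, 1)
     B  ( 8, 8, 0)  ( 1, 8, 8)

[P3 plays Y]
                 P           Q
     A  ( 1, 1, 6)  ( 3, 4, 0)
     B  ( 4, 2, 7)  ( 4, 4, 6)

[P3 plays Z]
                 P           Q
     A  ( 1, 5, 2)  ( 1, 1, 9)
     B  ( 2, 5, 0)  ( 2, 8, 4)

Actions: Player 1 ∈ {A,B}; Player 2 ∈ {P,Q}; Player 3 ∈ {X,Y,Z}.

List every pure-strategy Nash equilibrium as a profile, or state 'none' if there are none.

(A,P,X): not NE [P1→B gives 8>6; P2→Q gives 7>6; P3→Y gives 6>5]
(A,P,Y): not NE [P1→B gives 4>1; P2→Q gives 4>1]
(A,P,Z): not NE [P1→B gives 2>1; P3→Y gives 6>2]
(A,Q,X): not NE [P3→Z gives 9>1]
(A,Q,Y): not NE [P1→B gives 4>3; P3→Z gives 9>0]
(A,Q,Z): not NE [P1→B gives 2>1; P2→P gives 5>1]
(B,P,X): not NE [P3→Y gives 7>0]
(B,P,Y): not NE [P2→Q gives 4>2]
(B,P,Z): not NE [P2→Q gives 8>5; P3→Y gives 7>0]
(B,Q,X): not NE [P1→A gives 9>1]
(B,Q,Y): not NE [P3→X gives 8>6]
(B,Q,Z): not NE [P3→X gives 8>4]

Equilibria: none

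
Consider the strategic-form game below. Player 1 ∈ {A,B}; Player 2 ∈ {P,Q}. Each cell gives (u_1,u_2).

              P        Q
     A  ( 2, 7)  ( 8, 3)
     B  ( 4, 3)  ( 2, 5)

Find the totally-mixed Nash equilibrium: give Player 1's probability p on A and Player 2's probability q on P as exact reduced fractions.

P1 indiff ⇒ q·2+(1-q)·8 = q·4+(1-q)·2 ⇒ q(-2) = (1-q)(-6) ⇒ q = 3/4
P2 indiff ⇒ p·7+(1-p)·3 = p·3+(1-p)·5 ⇒ p(4) = (1-p)(2) ⇒ p = 1/3

(p,q) = (1/3, 3/4)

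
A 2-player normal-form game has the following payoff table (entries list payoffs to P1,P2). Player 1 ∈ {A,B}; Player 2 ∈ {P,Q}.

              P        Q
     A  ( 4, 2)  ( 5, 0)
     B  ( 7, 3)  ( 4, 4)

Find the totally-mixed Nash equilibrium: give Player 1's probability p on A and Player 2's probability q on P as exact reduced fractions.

P1 indiff ⇒ q·4+(1-q)·5 = q·7+(1-q)·4 ⇒ q(-3) = (1-q)(-1) ⇒ q = 1/4
P2 indiff ⇒ p·2+(1-p)·3 = p·0+(1-p)·4 ⇒ p(2) = (1-p)(1) ⇒ p = 1/3

p=1/3, q=1/4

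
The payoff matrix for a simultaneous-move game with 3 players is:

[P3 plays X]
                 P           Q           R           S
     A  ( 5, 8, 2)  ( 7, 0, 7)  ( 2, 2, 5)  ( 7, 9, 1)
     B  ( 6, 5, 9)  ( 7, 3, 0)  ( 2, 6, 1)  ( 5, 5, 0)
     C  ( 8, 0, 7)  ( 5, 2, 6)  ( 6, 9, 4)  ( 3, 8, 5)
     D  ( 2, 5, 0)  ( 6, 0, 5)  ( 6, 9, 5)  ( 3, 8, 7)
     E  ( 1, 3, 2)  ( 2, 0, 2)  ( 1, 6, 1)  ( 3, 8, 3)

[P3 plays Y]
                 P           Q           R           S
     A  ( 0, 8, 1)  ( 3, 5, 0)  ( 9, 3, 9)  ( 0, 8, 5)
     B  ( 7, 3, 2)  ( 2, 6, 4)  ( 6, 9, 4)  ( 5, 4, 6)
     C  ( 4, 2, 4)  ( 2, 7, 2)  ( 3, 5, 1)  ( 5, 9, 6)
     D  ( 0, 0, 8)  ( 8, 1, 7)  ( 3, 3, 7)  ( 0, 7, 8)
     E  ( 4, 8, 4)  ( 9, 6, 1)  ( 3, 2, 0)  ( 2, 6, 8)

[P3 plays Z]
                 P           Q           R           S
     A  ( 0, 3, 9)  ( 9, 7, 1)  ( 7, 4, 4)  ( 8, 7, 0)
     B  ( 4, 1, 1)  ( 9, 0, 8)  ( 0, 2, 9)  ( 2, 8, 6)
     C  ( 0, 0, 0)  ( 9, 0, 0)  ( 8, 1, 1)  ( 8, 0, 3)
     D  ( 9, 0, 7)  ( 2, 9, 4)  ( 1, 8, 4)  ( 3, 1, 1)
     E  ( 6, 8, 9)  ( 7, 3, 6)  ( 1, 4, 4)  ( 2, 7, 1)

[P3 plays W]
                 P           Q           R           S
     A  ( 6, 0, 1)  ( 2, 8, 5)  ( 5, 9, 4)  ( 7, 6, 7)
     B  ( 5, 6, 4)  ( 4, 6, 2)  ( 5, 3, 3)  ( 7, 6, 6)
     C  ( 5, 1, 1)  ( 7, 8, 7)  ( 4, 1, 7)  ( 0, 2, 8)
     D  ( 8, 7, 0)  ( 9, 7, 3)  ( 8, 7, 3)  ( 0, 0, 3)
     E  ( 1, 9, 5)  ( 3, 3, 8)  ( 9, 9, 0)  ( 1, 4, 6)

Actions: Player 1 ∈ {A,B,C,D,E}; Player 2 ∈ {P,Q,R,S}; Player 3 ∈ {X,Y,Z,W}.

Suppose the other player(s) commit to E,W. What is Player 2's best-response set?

u_2(P vs E,W) = 9
u_2(Q vs E,W) = 3
u_2(R vs E,W) = 9
u_2(S vs E,W) = 4
max payoff 9 at {P,R}

P2 best: {P,R}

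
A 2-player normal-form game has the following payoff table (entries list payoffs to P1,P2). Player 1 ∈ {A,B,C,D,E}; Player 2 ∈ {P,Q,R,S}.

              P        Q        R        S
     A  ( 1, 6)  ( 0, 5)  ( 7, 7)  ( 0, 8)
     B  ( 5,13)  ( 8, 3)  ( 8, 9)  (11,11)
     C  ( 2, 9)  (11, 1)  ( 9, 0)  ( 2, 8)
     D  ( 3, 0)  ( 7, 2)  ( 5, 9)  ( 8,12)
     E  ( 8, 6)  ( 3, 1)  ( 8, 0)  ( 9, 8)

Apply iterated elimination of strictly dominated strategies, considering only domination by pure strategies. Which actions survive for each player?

IESDS → P1:{B,E} P2:{P,S}

P1 drop A (B beats it: P:5>1 Q:8>0 R:8>7 S:11>0)
P1 drop D (B beats it: P:5>3 Q:8>7 R:8>5 S:11>8)
P2 drop Q (P beats it: B:13>3 C:9>1 E:6>1)
P2 drop R (P beats it: B:13>9 C:9>0 E:6>0)
P1 drop C (B beats it: P:5>2 S:11>2)
P1→{B,E} P2→{P,S}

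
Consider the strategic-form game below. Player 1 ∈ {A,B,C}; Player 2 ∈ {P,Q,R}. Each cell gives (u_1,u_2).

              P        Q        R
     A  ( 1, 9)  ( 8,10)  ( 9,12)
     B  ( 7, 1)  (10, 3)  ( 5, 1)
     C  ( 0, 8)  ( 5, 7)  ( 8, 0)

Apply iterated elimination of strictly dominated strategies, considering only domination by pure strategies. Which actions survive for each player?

IESDS → P1:{A,B} P2:{Q,R}

P1 drop C (A beats it: P:1>0 Q:8>5 R:9>8)
P2 drop P (Q beats it: A:10>9 B:3>1)
P1→{A,B} P2→{Q,R}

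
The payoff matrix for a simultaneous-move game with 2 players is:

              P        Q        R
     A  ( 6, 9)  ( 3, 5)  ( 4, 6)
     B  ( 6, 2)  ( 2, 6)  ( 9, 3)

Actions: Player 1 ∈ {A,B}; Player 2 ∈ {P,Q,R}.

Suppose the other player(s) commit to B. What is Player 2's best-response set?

u_2(P vs B) = 2
u_2(Q vs B) = 6
u_2(R vs B) = 3
max payoff 6 at {Q}

BR_2 = {Q}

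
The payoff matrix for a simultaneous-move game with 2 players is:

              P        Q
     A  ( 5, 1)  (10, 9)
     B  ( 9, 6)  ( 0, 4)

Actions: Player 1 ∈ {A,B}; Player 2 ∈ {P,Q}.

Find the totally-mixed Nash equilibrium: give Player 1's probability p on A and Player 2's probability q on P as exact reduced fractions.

p=1/5, q=5/7

P1 indiff ⇒ q·5+(1-q)·10 = q·9+(1-q)·0 ⇒ q(-4) = (1-q)(-10) ⇒ q = 5/7
P2 indiff ⇒ p·1+(1-p)·6 = p·9+(1-p)·4 ⇒ p(-8) = (1-p)(-2) ⇒ p = 1/5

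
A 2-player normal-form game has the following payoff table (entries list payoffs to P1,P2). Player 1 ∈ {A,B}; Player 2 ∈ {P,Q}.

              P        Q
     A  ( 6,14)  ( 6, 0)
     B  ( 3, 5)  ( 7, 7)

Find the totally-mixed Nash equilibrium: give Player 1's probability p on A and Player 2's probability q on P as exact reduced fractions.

(p,q) = (1/8, 1/4)

P1 indiff ⇒ q·6+(1-q)·6 = q·3+(1-q)·7 ⇒ q(3) = (1-q)(1) ⇒ q = 1/4
P2 indiff ⇒ p·14+(1-p)·5 = p·0+(1-p)·7 ⇒ p(14) = (1-p)(2) ⇒ p = 1/8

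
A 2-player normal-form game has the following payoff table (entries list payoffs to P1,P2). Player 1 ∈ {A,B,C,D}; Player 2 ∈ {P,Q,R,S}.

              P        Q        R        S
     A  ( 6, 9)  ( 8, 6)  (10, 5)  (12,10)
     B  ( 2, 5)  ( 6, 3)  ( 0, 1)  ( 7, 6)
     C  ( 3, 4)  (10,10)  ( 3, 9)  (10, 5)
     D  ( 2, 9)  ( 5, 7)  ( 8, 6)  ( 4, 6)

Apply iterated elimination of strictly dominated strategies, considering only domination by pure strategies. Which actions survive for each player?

Remaining: P1:{A,C} P2:{Q,S}

P1 drop B (A beats it: P:6>2 Q:8>6 R:10>0 S:12>7)
P1 drop D (A beats it: P:6>2 Q:8>5 R:10>8 S:12>4)
P2 drop P (S beats it: A:10>9 C:5>4)
P2 drop R (Q beats it: A:6>5 C:10>9)
P1→{A,C} P2→{Q,S}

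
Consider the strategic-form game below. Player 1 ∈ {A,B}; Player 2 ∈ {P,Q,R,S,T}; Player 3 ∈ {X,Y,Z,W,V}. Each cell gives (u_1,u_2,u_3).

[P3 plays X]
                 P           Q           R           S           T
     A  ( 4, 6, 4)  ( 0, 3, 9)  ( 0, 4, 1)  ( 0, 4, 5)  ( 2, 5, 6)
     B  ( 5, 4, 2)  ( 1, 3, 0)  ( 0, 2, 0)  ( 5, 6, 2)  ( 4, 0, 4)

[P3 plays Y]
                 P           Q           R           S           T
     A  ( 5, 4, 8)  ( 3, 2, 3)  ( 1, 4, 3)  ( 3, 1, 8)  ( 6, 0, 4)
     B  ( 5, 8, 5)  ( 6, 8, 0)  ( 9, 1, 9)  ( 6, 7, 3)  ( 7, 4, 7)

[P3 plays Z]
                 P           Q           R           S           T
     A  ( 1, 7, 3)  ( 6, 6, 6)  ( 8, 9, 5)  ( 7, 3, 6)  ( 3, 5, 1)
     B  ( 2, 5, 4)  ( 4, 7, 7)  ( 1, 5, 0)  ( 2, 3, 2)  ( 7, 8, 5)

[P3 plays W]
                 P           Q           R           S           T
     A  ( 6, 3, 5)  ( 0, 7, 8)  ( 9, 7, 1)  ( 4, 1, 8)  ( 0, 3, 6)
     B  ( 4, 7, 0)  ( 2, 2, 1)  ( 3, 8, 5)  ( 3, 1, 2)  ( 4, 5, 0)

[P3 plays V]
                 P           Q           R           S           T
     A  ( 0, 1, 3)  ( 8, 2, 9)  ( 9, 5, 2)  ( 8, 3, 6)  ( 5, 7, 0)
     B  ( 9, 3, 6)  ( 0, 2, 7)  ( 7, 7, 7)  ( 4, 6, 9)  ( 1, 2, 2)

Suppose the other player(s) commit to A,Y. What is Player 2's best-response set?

argmax u_2 = {P,R}

u_2(P vs A,Y) = 4
u_2(Q vs A,Y) = 2
u_2(R vs A,Y) = 4
u_2(S vs A,Y) = 1
u_2(T vs A,Y) = 0
max payoff 4 at {P,R}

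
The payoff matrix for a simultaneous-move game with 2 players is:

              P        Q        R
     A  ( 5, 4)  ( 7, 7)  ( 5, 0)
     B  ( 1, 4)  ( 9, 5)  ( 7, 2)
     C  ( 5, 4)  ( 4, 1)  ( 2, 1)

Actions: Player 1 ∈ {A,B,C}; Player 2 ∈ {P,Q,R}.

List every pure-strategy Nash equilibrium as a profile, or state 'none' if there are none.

(A,P): not NE [P2→Q gives 7>4]
(A,Q): not NE [P1→B gives 9>7]
(A,R): not NE [P1→B gives 7>5; P2→Q gives 7>0]
(B,P): not NE [P1→C gives 5>1; P2→Q gives 5>4]
(B,Q): NE
(B,R): not NE [P2→Q gives 5>2]
(C,P): NE
(C,Q): not NE [P1→B gives 9>4; P2→P gives 4>1]
(C,R): not NE [P1→B gives 7>2; P2→P gives 4>1]

NE set: (B,Q), (C,P)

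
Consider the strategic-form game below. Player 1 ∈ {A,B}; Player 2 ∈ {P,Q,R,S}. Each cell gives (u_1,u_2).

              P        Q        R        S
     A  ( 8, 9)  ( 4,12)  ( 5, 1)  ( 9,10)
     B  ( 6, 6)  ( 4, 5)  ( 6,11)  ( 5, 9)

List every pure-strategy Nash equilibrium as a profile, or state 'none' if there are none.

(A,P): not NE [P2→Q gives 12>9]
(A,Q): NE
(A,R): not NE [P1→B gives 6>5; P2→Q gives 12>1]
(A,S): not NE [P2→Q gives 12>10]
(B,P): not NE [P1→A gives 8>6; P2→R gives 11>6]
(B,Q): not NE [P2→R gives 11>5]
(B,R): NE
(B,S): not NE [P1→A gives 9>5; P2→R gives 11>9]

NE set: (A,Q), (B,R)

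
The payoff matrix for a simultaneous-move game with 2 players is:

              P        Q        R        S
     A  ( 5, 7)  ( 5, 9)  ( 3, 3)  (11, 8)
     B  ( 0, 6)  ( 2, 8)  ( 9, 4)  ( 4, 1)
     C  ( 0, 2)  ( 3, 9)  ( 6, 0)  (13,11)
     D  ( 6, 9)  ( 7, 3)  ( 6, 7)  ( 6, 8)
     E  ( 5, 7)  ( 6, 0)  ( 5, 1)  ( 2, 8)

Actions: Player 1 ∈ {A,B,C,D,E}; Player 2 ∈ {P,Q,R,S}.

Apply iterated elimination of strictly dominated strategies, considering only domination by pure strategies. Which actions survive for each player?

IESDS → P1:{A,C,D} P2:{P,Q,S}

P1 drop E (D beats it: P:6>5 Q:7>6 R:6>5 S:6>2)
P2 drop R (P beats it: A:7>3 B:6>4 C:2>0 D:9>7)
P1 drop B (A beats it: P:5>0 Q:5>2 S:11>4)
P1→{A,C,D} P2→{P,Q,S}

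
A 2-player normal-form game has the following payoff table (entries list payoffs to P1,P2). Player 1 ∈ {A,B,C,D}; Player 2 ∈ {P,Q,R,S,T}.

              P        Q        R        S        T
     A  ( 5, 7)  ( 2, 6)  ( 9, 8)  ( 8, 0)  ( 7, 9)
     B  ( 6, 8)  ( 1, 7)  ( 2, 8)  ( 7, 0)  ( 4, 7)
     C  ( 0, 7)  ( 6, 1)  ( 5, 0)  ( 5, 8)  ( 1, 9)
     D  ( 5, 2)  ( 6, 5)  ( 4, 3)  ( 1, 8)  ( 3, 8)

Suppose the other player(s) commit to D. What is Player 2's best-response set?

u_2(P vs D) = 2
u_2(Q vs D) = 5
u_2(R vs D) = 3
u_2(S vs D) = 8
u_2(T vs D) = 8
max payoff 8 at {S,T}

BR_2 = {S,T}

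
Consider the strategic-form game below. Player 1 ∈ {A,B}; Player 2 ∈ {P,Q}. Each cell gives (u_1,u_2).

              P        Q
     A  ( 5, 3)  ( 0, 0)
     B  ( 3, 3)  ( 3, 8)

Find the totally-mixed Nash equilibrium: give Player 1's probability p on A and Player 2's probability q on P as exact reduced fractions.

P1 mixes 5/8 on A; P2 mixes 3/5 on P

P1 indiff ⇒ q·5+(1-q)·0 = q·3+(1-q)·3 ⇒ q(2) = (1-q)(3) ⇒ q = 3/5
P2 indiff ⇒ p·3+(1-p)·3 = p·0+(1-p)·8 ⇒ p(3) = (1-p)(5) ⇒ p = 5/8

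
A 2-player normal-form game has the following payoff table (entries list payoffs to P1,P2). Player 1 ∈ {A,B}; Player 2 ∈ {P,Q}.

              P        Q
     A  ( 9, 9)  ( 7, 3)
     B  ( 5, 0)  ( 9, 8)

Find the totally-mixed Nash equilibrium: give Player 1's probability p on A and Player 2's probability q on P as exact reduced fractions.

P1 indiff ⇒ q·9+(1-q)·7 = q·5+(1-q)·9 ⇒ q(4) = (1-q)(2) ⇒ q = 1/3
P2 indiff ⇒ p·9+(1-p)·0 = p·3+(1-p)·8 ⇒ p(6) = (1-p)(8) ⇒ p = 4/7

P1 mixes 4/7 on A; P2 mixes 1/3 on P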